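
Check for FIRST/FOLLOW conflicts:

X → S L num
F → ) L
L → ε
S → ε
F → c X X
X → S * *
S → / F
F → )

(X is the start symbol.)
No FIRST/FOLLOW conflicts.

Nullable non-terminals: L, S.
L has a nullable alternative but only one production, so nothing to check.

S: nullable alternative(s) S → ε; FOLLOW(S) = { '*', 'num' }
  S → ε: FIRST \ {ε} = { } — this is the only nullable alternative, skip
  S → / F: FIRST \ {ε} = { '/' } — disjoint from FOLLOW(S)

F, X have no nullable alternative, so no FIRST/FOLLOW check is needed there.

No FIRST/FOLLOW conflicts found.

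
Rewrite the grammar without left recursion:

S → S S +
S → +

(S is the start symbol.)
S → + S'
S' → S + S'
S' → ε

S is directly left-recursive. The standard transformation for
  A → A α₁ | ... | A α_m | β₁ | ... | β_n
is
  A  → β₁ A' | ... | β_n A'
  A' → α₁ A' | ... | α_m A' | ε

S → + becomes S → + S'
S → S S + becomes S' → S + S'
Add S' → ε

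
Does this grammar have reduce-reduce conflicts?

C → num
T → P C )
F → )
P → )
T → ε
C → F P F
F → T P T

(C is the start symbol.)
A reduce-reduce conflict occurs when an LR(0) state has two complete items [A → α .] and [B → β .] — both call for a reduction, and with no lookahead the parser cannot choose between them.

Augment with C' → C and build the canonical LR(0) collection (I0 = CLOSURE({[C' → . C]}), then GOTO on every symbol after a dot until no new states appear). It has 14 states:
  I0: { [C → . F P F], [C → . num], [C' → . C], [F → . )], [F → . T P T], [P → . )], [T → . P C )], [T → .] }  — shift, reduce
  I1: { [F → ) .], [P → ) .] }  — 2 reduces
  I2: { [C' → C .] }  — accept
  I3: { [C → F . P F], [P → . )] }  — shift
  I4: { [C → . F P F], [C → . num], [F → . )], [F → . T P T], [P → . )], [T → . P C )], [T → .], [T → P . C )] }  — shift, reduce
  I5: { [F → T . P T], [P → . )] }  — shift
  I6: { [C → num .] }  — reduce
  I7: { [P → ) .] }  — reduce
  I8: { [F → T P . T], [P → . )], [T → . P C )], [T → .] }  — shift, reduce
  I9: { [F → T P T .] }  — reduce
  I10: { [T → P C . )] }  — shift
  I11: { [T → P C ) .] }  — reduce
  I12: { [C → F P . F], [F → . )], [F → . T P T], [P → . )], [T → . P C )], [T → .] }  — shift, reduce
  I13: { [C → F P F .] }  — reduce

I1 contains complete items [F → ) .], [P → ) .] — reduce-reduce conflict.

Answer: Yes — I1: [F → ) .] vs [P → ) .]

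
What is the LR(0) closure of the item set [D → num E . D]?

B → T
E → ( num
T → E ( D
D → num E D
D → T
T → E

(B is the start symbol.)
Start with: [D → num E . D]
  [D → num E . D] has the dot before D: add [D → . num E D], [D → . T]
  [D → . T] has the dot before T: add [T → . E ( D], [T → . E]
  [T → . E ( D] has the dot before E: add [E → . ( num]
No further items can be added.

CLOSURE = { [D → . T], [D → . num E D], [D → num E . D], [E → . ( num], [T → . E ( D], [T → . E] }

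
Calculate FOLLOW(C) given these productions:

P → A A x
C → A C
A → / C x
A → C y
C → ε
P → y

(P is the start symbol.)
To compute FOLLOW(C), find every occurrence of C on a right-hand side N → α C β: add FIRST(β) \ {ε}, and if β is empty or nullable also add FOLLOW(N). Iterate to a fixed point.

In C → A C: C is at the end; this adds FOLLOW(C) to itself — nothing new
In A → / C x: C is followed by x, add FIRST(x) \ {ε} = { 'x' }
In A → C y: C is followed by y, add FIRST(y) \ {ε} = { 'y' }

Taking the union: FOLLOW(C) = { 'x', 'y' }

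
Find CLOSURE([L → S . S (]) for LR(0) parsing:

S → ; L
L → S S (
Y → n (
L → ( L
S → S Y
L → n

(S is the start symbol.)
To compute CLOSURE, for each item [A → α.Bβ] where B is a non-terminal, add [B → .γ] for all productions B → γ; repeat for the newly added items until nothing changes.

Start with: [L → S . S (]
  [L → S . S (] has the dot before S: add [S → . ; L], [S → . S Y]
No further items can be added.

CLOSURE = { [L → S . S (], [S → . ; L], [S → . S Y] }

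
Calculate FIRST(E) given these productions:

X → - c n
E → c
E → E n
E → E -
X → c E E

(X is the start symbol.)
From E → c:
  - c is a terminal: add 'c' and stop
From E → E n:
  - E is the symbol being defined: contributes nothing new
    E is not nullable, so stop
From E → E -:
  - E is the symbol being defined: contributes nothing new
    E is not nullable, so stop

Collecting: FIRST(E) = { 'c' }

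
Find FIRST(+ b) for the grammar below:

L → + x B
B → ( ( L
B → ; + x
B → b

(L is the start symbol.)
To compute FIRST(+ b), process the symbols left to right:
Symbol + is a terminal. Add '+' and stop.
FIRST(+ b) = { '+' }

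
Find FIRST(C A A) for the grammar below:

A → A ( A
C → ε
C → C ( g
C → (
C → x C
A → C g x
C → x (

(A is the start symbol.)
FIRST sets of the non-terminals involved (from the grammar, by fixed-point iteration):
  FIRST(C) = { '(', 'x', ε }
  FIRST(A) = { '(', 'g', 'x' }

To compute FIRST(C A A), process the symbols left to right:
Symbol C is a non-terminal. Add FIRST(C) \ {ε} = { '(', 'x' }
C is nullable (ε ∈ FIRST(C)), continue to the next symbol.
Symbol A is a non-terminal. Add FIRST(A) \ {ε} = { '(', 'g', 'x' }
A is not nullable (ε ∉ FIRST(A)), so stop here.
FIRST(C A A) = { '(', 'g', 'x' }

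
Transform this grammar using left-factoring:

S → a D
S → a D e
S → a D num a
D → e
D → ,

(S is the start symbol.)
Left-factoring transforms A → αβ₁ | αβ₂ into A → αA' and A' → β₁ | β₂
(α is the longest common prefix among the alternatives). Repeat until
no nonterminal has two alternatives with a common prefix.

Round 1: S has alternatives sharing prefix 'a D'. Introduce S': S → a D S'
  Add: S' → ε
  Add: S' → e
  Add: S' → num a

No remaining common prefixes — done.

Resulting grammar:
S → a D S'
S' → ε
S' → e
S' → num a
D → e
D → ,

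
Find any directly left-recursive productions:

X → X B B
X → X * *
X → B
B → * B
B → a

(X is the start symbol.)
X → X B B: LEFT RECURSIVE (starts with X)
X → X * *: LEFT RECURSIVE (starts with X)
X → B: starts with B
B → * B: starts with '*'
B → a: starts with a

The grammar has direct left recursion on: X.

Answer: Yes, X is left-recursive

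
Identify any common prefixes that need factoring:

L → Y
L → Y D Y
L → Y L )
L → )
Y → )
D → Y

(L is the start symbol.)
Left-factoring is needed when two productions for the same non-terminal
share a common prefix on the right-hand side.

Productions for L:
  L → Y
  L → Y D Y
  L → Y L )
  L → )

Found common prefix 'Y' in productions for L

Answer: Yes, L has productions with common prefix 'Y'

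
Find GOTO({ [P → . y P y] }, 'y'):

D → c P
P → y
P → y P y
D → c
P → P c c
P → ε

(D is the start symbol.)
GOTO(I, 'y') = CLOSURE({ [A → αX.β] : [A → α.Xβ] ∈ I, X = 'y' })

Items with dot before 'y', with the dot advanced:
  [P → . y P y] → [P → y . P y]
Closure of the advanced items:
  [P → y . P y] has the dot before P: add [P → . y], [P → . y P y], [P → . P c c], [P → .]

GOTO = { [P → . P c c], [P → . y P y], [P → . y], [P → .], [P → y . P y] }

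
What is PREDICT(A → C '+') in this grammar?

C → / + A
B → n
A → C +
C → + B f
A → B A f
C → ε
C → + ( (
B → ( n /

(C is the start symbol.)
{ '+', '/' }

PREDICT(A → C '+') = (FIRST(RHS) \ {ε}) ∪ (FOLLOW(A) if ε ∈ FIRST(RHS), i.e. RHS ⇒* ε)
FIRST(C) = { '+', '/', ε }
FIRST(C '+') = { '+', '/' }
ε ∉ FIRST(C '+'), so FOLLOW(A) is not added.
PREDICT(A → C '+') = { '+', '/' }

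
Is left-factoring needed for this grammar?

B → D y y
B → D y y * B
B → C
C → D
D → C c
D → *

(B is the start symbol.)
Left-factoring is needed when two productions for the same non-terminal
share a common prefix on the right-hand side.

Productions for B:
  B → D y y
  B → D y y * B
  B → C
Productions for D:
  D → C c
  D → *

Found common prefix 'D y y' in productions for B

Answer: Yes, B has productions with common prefix 'D y y'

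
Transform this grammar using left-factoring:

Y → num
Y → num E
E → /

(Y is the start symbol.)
Y → num Y'
Y' → ε
Y' → E
E → /

Left-factoring transforms A → αβ₁ | αβ₂ into A → αA' and A' → β₁ | β₂
(α is the longest common prefix among the alternatives). Repeat until
no nonterminal has two alternatives with a common prefix.

Round 1: Y has alternatives sharing prefix 'num'. Introduce Y': Y → num Y'
  Add: Y' → ε
  Add: Y' → E

No remaining common prefixes — done.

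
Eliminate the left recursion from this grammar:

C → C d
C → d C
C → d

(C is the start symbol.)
C → d C C'
C → d C'
C' → d C'
C' → ε

C is directly left-recursive. The standard transformation for
  A → A α₁ | ... | A α_m | β₁ | ... | β_n
is
  A  → β₁ A' | ... | β_n A'
  A' → α₁ A' | ... | α_m A' | ε

C → d C becomes C → d C C'
C → d becomes C → d C'
C → C d becomes C' → d C'
Add C' → ε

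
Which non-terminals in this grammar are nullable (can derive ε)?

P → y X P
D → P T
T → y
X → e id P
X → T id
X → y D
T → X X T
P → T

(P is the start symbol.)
A non-terminal is nullable if it can derive ε (the empty string): either it has an ε-production, or it has a production whose right-hand side consists entirely of nullable non-terminals.

There are no ε-productions, so no non-terminal can derive ε.
No non-terminals are nullable.

Answer: None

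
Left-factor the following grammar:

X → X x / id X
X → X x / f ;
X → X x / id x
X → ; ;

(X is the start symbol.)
Left-factoring transforms A → αβ₁ | αβ₂ into A → αA' and A' → β₁ | β₂
(α is the longest common prefix among the alternatives). Repeat until
no nonterminal has two alternatives with a common prefix.

Round 1: X has alternatives sharing prefix 'X x /'. Introduce X': X → X x / X'
  Add: X' → id X
  Add: X' → f ;
  Add: X' → id x

Round 2: X' has alternatives sharing prefix 'id'. Introduce X'': X' → id X''
  Add: X'' → X
  Add: X'' → x

No remaining common prefixes — done.

Resulting grammar:
X → X x / X'
X' → id X''
X'' → X
X'' → x
X' → f ;
X → ; ;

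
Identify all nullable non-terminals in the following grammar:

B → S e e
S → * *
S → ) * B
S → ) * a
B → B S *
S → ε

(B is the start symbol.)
{ 'S' }

A non-terminal is nullable if it can derive ε (the empty string): either it has an ε-production, or it has a production whose right-hand side consists entirely of nullable non-terminals.

ε-productions: S → ε
So S is immediately nullable.
No further non-terminal can be added: every production for the remaining non-terminals contains a terminal or a non-nullable non-terminal.
Nullable = { 'S' }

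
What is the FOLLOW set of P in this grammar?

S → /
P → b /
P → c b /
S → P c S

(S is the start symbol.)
To compute FOLLOW(P), find every occurrence of P on a right-hand side N → α P β: add FIRST(β) \ {ε}, and if β is empty or nullable also add FOLLOW(N). Iterate to a fixed point.

In S → P c S: P is followed by c S, add FIRST(c S) \ {ε} = { 'c' }

Taking the union: FOLLOW(P) = { 'c' }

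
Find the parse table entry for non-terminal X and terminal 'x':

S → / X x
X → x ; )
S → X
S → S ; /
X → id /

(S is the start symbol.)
To find M[X, 'x'], we find productions for X where 'x' is in the predict set (PREDICT(N → α) = (FIRST(α) \ {ε}) ∪ (FOLLOW(N) if α ⇒* ε)).

X → x ; ): PREDICT = { 'x' }
  'x' is in predict set, so this production goes in M[X, 'x']
X → id /: PREDICT = { 'id' }

M[X, 'x'] = X → x ; )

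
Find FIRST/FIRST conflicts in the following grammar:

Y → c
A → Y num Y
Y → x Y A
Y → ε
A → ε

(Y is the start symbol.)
No FIRST/FIRST conflicts.

FIRST sets of the non-terminals at (or reachable through a nullable prefix from) the front of some alternative:
  FIRST(Y) = { 'c', 'x', ε }

Productions for Y:
  Y → c: FIRST = { 'c' }
  Y → x Y A: FIRST = { 'x' }
  Y → ε: FIRST = { ε }
Productions for A:
  A → Y num Y: FIRST = { 'c', 'num', 'x' }
  A → ε: FIRST = { ε }

All alternatives of each non-terminal have pairwise disjoint FIRST sets.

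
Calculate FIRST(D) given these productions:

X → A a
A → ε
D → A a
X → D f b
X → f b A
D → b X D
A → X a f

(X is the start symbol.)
{ 'a', 'b', 'f' }

FIRST sets of the other non-terminals involved (by the same procedure, iterated to a fixed point):
  FIRST(A) = { 'a', 'b', 'f', ε }

From D → A a:
  - A is a non-terminal: add FIRST(A) \ {ε} = { 'a', 'b', 'f' }
    A is nullable, so continue to the next symbol
  - a is a terminal: add 'a' and stop
From D → b X D:
  - b is a terminal: add 'b' and stop

Collecting: FIRST(D) = { 'a', 'b', 'f' }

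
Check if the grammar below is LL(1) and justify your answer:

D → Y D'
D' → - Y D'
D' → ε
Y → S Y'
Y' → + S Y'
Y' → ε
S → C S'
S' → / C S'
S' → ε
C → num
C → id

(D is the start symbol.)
Yes, the grammar is LL(1).

A grammar is LL(1) if for each non-terminal N with multiple productions, the predict sets of those productions are pairwise disjoint, where PREDICT(N → α) = (FIRST(α) \ {ε}) ∪ (FOLLOW(N) if α ⇒* ε).

Relevant sets:
  FOLLOW(D') = { $ }
  FOLLOW(Y') = { $, '-' }
  FOLLOW(S') = { $, '+', '-' }

For D':
  PREDICT(D' → '-' Y D') = { '-' }
  PREDICT(D' → ε) = { $ }
For Y':
  PREDICT(Y' → '+' S Y') = { '+' }
  PREDICT(Y' → ε) = { $, '-' }
For S':
  PREDICT(S' → '/' C S') = { '/' }
  PREDICT(S' → ε) = { $, '+', '-' }
For C:
  PREDICT(C → num) = { 'num' }
  PREDICT(C → id) = { 'id' }
D, Y, S have a single production, so nothing to check there.

All predict sets are disjoint. The grammar IS LL(1).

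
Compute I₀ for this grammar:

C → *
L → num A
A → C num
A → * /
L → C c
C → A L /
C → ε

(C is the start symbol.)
First, augment the grammar with C' → C
I₀ = CLOSURE({ [C' → . C] }):
  [C' → . C] has the dot before C: add [C → . *], [C → . A L /], [C → .]
  [C → . A L /] has the dot before A: add [A → . C num], [A → . * /]
No further items can be added.

I₀ = { [A → . * /], [A → . C num], [C → . *], [C → . A L /], [C → .], [C' → . C] }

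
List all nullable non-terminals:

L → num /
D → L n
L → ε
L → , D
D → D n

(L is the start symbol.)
{ 'L' }

A non-terminal is nullable if it can derive ε (the empty string): either it has an ε-production, or it has a production whose right-hand side consists entirely of nullable non-terminals.

ε-productions: L → ε
So L is immediately nullable.
No further non-terminal can be added: every production for the remaining non-terminals contains a terminal or a non-nullable non-terminal.
Nullable = { 'L' }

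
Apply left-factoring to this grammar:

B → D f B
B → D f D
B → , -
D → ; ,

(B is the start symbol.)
B → D f B'
B' → B
B' → D
B → , -
D → ; ,

Left-factoring transforms A → αβ₁ | αβ₂ into A → αA' and A' → β₁ | β₂
(α is the longest common prefix among the alternatives). Repeat until
no nonterminal has two alternatives with a common prefix.

Round 1: B has alternatives sharing prefix 'D f'. Introduce B': B → D f B'
  Add: B' → B
  Add: B' → D

No remaining common prefixes — done.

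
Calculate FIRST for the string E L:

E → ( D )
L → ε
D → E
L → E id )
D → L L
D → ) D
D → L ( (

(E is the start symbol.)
FIRST sets of the non-terminals involved (from the grammar, by fixed-point iteration):
  FIRST(E) = { '(' }

To compute FIRST(E L), process the symbols left to right:
Symbol E is a non-terminal. Add FIRST(E) \ {ε} = { '(' }
E is not nullable (ε ∉ FIRST(E)), so stop here.
FIRST(E L) = { '(' }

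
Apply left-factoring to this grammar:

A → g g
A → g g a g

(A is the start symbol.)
A → g g A'
A' → ε
A' → a g

Left-factoring transforms A → αβ₁ | αβ₂ into A → αA' and A' → β₁ | β₂
(α is the longest common prefix among the alternatives). Repeat until
no nonterminal has two alternatives with a common prefix.

Round 1: A has alternatives sharing prefix 'g g'. Introduce A': A → g g A'
  Add: A' → ε
  Add: A' → a g

No remaining common prefixes — done.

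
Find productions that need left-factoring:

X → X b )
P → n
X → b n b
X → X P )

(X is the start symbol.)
Yes, X has productions with common prefix 'X'

Left-factoring is needed when two productions for the same non-terminal
share a common prefix on the right-hand side.

Productions for X:
  X → X b )
  X → b n b
  X → X P )

Found common prefix 'X' in productions for X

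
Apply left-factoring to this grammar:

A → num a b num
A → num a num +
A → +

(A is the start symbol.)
Left-factoring transforms A → αβ₁ | αβ₂ into A → αA' and A' → β₁ | β₂
(α is the longest common prefix among the alternatives). Repeat until
no nonterminal has two alternatives with a common prefix.

Round 1: A has alternatives sharing prefix 'num a'. Introduce A': A → num a A'
  Add: A' → b num
  Add: A' → num +

No remaining common prefixes — done.

Resulting grammar:
A → num a A'
A' → b num
A' → num +
A → +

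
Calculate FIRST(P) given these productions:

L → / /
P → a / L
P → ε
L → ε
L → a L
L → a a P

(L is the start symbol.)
{ 'a', ε }

From P → a / L:
  - a is a terminal: add 'a' and stop
From P → ε:
  - ε-production, so ε ∈ FIRST(P)

Collecting: FIRST(P) = { 'a', ε }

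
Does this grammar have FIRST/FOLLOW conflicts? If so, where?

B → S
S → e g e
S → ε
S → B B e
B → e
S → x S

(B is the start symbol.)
Nullable non-terminals: B, S.
FIRST sets used below: FIRST(S) = { 'e', 'x', ε }, FIRST(B) = { 'e', 'x', ε }

B: nullable alternative(s) B → S; FOLLOW(B) = { $, 'e', 'x' }
  B → S: FIRST \ {ε} = { 'e', 'x' } — this is the only nullable alternative, skip
  B → e: FIRST \ {ε} = { 'e' } — overlaps FOLLOW(B) on { 'e' }: CONFLICT

S: nullable alternative(s) S → ε; FOLLOW(S) = { $, 'e', 'x' }
  S → e g e: FIRST \ {ε} = { 'e' } — overlaps FOLLOW(S) on { 'e' }: CONFLICT
  S → ε: FIRST \ {ε} = { } — this is the only nullable alternative, skip
  S → B B e: FIRST \ {ε} = { 'e', 'x' } — overlaps FOLLOW(S) on { 'e', 'x' }: CONFLICT
  S → x S: FIRST \ {ε} = { 'x' } — overlaps FOLLOW(S) on { 'x' }: CONFLICT

So the grammar has 4 FIRST/FOLLOW conflicts (marked CONFLICT above).

Answer: Yes. B → e with FOLLOW(B) on { 'e' }; S → e g e with FOLLOW(S) on { 'e' }; S → B B e with FOLLOW(S) on { 'e', 'x' }; S → x S with FOLLOW(S) on { 'x' }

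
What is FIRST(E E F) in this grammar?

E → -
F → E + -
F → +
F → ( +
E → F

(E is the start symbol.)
{ '(', '+', '-' }

FIRST sets of the non-terminals involved (from the grammar, by fixed-point iteration):
  FIRST(E) = { '(', '+', '-' }

To compute FIRST(E E F), process the symbols left to right:
Symbol E is a non-terminal. Add FIRST(E) \ {ε} = { '(', '+', '-' }
E is not nullable (ε ∉ FIRST(E)), so stop here.
FIRST(E E F) = { '(', '+', '-' }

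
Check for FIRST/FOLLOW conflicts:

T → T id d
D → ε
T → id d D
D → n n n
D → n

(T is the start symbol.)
No FIRST/FOLLOW conflicts.

A FIRST/FOLLOW conflict occurs when a non-terminal N has a nullable alternative N → β (β ⇒* ε) and another alternative N → α with FIRST(α) ∩ FOLLOW(N) ≠ ∅: on such a lookahead the parser cannot decide between expanding α and letting N vanish via β.

Nullable non-terminals: D.

D: nullable alternative(s) D → ε; FOLLOW(D) = { $, 'id' }
  D → ε: FIRST \ {ε} = { } — this is the only nullable alternative, skip
  D → n n n: FIRST \ {ε} = { 'n' } — disjoint from FOLLOW(D)
  D → n: FIRST \ {ε} = { 'n' } — disjoint from FOLLOW(D)

T has no nullable alternative, so no FIRST/FOLLOW check is needed there.

No FIRST/FOLLOW conflicts found.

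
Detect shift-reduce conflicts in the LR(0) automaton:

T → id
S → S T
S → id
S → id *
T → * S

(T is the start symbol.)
A shift-reduce conflict occurs when an LR(0) state has both:
  - a complete (reduce) item [A → α .] (dot at the end), and
  - a shift item [B → β . c γ] (dot before a terminal).

Augment with T' → T and build the canonical LR(0) collection (I0 = CLOSURE({[T' → . T]}), then GOTO on every symbol after a dot until no new states appear). It has 8 states:
  I0: { [T → . * S], [T → . id], [T' → . T] }  — shift
  I1: { [S → . S T], [S → . id *], [S → . id], [T → * . S] }  — shift
  I2: { [T' → T .] }  — accept
  I3: { [T → id .] }  — reduce
  I4: { [S → S . T], [T → * S .], [T → . * S], [T → . id] }  — shift, reduce
  I5: { [S → id . *], [S → id .] }  — shift, reduce
  I6: { [S → id * .] }  — reduce
  I7: { [S → S T .] }  — reduce

I4 contains reduce item [T → * S .] and shift items [T → . * S], [T → . id] — shift-reduce conflict.
I5 contains reduce item [S → id .] and shift item [S → id . *] — shift-reduce conflict.

Answer: Yes — I4: [T → * S .] vs [T → . * S]; I5: [S → id .] vs [S → id . *]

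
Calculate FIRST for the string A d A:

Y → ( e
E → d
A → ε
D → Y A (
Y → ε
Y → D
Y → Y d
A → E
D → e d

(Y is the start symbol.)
FIRST sets of the non-terminals involved (from the grammar, by fixed-point iteration):
  FIRST(A) = { 'd', ε }

To compute FIRST(A d A), process the symbols left to right:
Symbol A is a non-terminal. Add FIRST(A) \ {ε} = { 'd' }
A is nullable (ε ∈ FIRST(A)), continue to the next symbol.
Symbol d is a terminal. Add 'd' and stop.
FIRST(A d A) = { 'd' }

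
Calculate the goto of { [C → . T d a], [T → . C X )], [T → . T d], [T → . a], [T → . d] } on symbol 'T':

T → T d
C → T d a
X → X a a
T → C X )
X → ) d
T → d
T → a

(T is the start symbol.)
GOTO(I, 'T') = CLOSURE({ [A → αX.β] : [A → α.Xβ] ∈ I, X = 'T' })

Items with dot before 'T', with the dot advanced:
  [C → . T d a] → [C → T . d a]
  [T → . T d] → [T → T . d]
Closure adds nothing (no advanced item has the dot before a non-terminal).

GOTO = { [C → T . d a], [T → T . d] }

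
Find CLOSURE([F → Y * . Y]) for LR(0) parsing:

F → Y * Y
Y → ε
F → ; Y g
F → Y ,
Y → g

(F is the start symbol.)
{ [F → Y * . Y], [Y → . g], [Y → .] }

To compute CLOSURE, for each item [A → α.Bβ] where B is a non-terminal, add [B → .γ] for all productions B → γ; repeat for the newly added items until nothing changes.

Start with: [F → Y * . Y]
  [F → Y * . Y] has the dot before Y: add [Y → .], [Y → . g]
No further items can be added.

CLOSURE = { [F → Y * . Y], [Y → . g], [Y → .] }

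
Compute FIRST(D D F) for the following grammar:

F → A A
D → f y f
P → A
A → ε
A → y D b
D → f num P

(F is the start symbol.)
{ 'f' }

FIRST sets of the non-terminals involved (from the grammar, by fixed-point iteration):
  FIRST(D) = { 'f' }

To compute FIRST(D D F), process the symbols left to right:
Symbol D is a non-terminal. Add FIRST(D) \ {ε} = { 'f' }
D is not nullable (ε ∉ FIRST(D)), so stop here.
FIRST(D D F) = { 'f' }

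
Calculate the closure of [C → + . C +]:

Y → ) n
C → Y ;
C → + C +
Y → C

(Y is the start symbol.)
{ [C → + . C +], [C → . + C +], [C → . Y ;], [Y → . ) n], [Y → . C] }

To compute CLOSURE, for each item [A → α.Bβ] where B is a non-terminal, add [B → .γ] for all productions B → γ; repeat for the newly added items until nothing changes.

Start with: [C → + . C +]
  [C → + . C +] has the dot before C: add [C → . Y ;], [C → . + C +]
  [C → . Y ;] has the dot before Y: add [Y → . ) n], [Y → . C]
No further items can be added.

CLOSURE = { [C → + . C +], [C → . + C +], [C → . Y ;], [Y → . ) n], [Y → . C] }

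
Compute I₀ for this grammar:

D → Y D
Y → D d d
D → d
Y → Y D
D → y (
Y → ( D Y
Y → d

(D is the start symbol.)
{ [D → . Y D], [D → . d], [D → . y (], [D' → . D], [Y → . ( D Y], [Y → . D d d], [Y → . Y D], [Y → . d] }

First, augment the grammar with D' → D
I₀ = CLOSURE({ [D' → . D] }):
  [D' → . D] has the dot before D: add [D → . Y D], [D → . d], [D → . y (]
  [D → . Y D] has the dot before Y: add [Y → . D d d], [Y → . Y D], [Y → . ( D Y], [Y → . d]
No further items can be added.

I₀ = { [D → . Y D], [D → . d], [D → . y (], [D' → . D], [Y → . ( D Y], [Y → . D d d], [Y → . Y D], [Y → . d] }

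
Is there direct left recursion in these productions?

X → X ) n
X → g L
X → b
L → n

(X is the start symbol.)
Direct left recursion occurs when N → N α for some non-terminal N (the right-hand side begins with the left-hand side itself).

X → X ) n: LEFT RECURSIVE (starts with X)
X → g L: starts with g
X → b: starts with b
L → n: starts with n

The grammar has direct left recursion on: X.

Answer: Yes, X is left-recursive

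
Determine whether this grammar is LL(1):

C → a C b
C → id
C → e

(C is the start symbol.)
A grammar is LL(1) if for each non-terminal N with multiple productions, the predict sets of those productions are pairwise disjoint, where PREDICT(N → α) = (FIRST(α) \ {ε}) ∪ (FOLLOW(N) if α ⇒* ε).

For C:
  PREDICT(C → a C b) = { 'a' }
  PREDICT(C → id) = { 'id' }
  PREDICT(C → e) = { 'e' }

All predict sets are disjoint. The grammar IS LL(1).

Answer: Yes, the grammar is LL(1).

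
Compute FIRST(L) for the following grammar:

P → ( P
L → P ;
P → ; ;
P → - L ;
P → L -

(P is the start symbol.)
To compute FIRST(L), examine every production with L on the left-hand side, reading each right-hand side left to right until a non-nullable symbol is reached.

FIRST sets of the other non-terminals involved (by the same procedure, iterated to a fixed point):
  FIRST(P) = { '(', '-', ';' }

From L → P ;:
  - P is a non-terminal: add FIRST(P) \ {ε} = { '(', '-', ';' }
    P is not nullable, so stop

Collecting: FIRST(L) = { '(', '-', ';' }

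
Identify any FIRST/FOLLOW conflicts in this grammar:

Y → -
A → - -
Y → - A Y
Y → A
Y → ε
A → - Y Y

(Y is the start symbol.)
Yes. Y → '-' with FOLLOW(Y) on { '-' }; Y → '-' A Y with FOLLOW(Y) on { '-' }; Y → A with FOLLOW(Y) on { '-' }

Nullable non-terminals: Y.
FIRST sets used below: FIRST(A) = { '-' }

Y: nullable alternative(s) Y → ε; FOLLOW(Y) = { $, '-' }
  Y → -: FIRST \ {ε} = { '-' } — overlaps FOLLOW(Y) on { '-' }: CONFLICT
  Y → - A Y: FIRST \ {ε} = { '-' } — overlaps FOLLOW(Y) on { '-' }: CONFLICT
  Y → A: FIRST \ {ε} = { '-' } — overlaps FOLLOW(Y) on { '-' }: CONFLICT
  Y → ε: FIRST \ {ε} = { } — this is the only nullable alternative, skip

A has no nullable alternative, so no FIRST/FOLLOW check is needed there.

So the grammar has 3 FIRST/FOLLOW conflicts (marked CONFLICT above).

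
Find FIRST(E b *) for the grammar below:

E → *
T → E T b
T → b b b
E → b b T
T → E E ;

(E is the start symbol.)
{ '*', 'b' }

FIRST sets of the non-terminals involved (from the grammar, by fixed-point iteration):
  FIRST(E) = { '*', 'b' }

To compute FIRST(E b *), process the symbols left to right:
Symbol E is a non-terminal. Add FIRST(E) \ {ε} = { '*', 'b' }
E is not nullable (ε ∉ FIRST(E)), so stop here.
FIRST(E b *) = { '*', 'b' }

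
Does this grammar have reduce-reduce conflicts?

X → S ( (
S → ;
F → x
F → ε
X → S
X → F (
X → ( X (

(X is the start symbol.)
No reduce-reduce conflicts

A reduce-reduce conflict occurs when an LR(0) state has two complete items [A → α .] and [B → β .] — both call for a reduction, and with no lookahead the parser cannot choose between them.

Augment with X' → X and build the canonical LR(0) collection (I0 = CLOSURE({[X' → . X]}), then GOTO on every symbol after a dot until no new states appear). It has 12 states:
  I0: { [F → . x], [F → .], [S → . ;], [X → . ( X (], [X → . F (], [X → . S ( (], [X → . S], [X' → . X] }  — shift, reduce
  I1: { [F → . x], [F → .], [S → . ;], [X → ( . X (], [X → . ( X (], [X → . F (], [X → . S ( (], [X → . S] }  — shift, reduce
  I2: { [S → ; .] }  — reduce
  I3: { [X → F . (] }  — shift
  I4: { [X → S . ( (], [X → S .] }  — shift, reduce
  I5: { [X' → X .] }  — accept
  I6: { [F → x .] }  — reduce
  I7: { [X → S ( . (] }  — shift
  I8: { [X → S ( ( .] }  — reduce
  I9: { [X → F ( .] }  — reduce
  I10: { [X → ( X . (] }  — shift
  I11: { [X → ( X ( .] }  — reduce

No state contains more than one complete item.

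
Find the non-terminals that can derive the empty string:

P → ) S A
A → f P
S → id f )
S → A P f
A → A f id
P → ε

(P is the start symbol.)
{ 'P' }

ε-productions: P → ε
So P is immediately nullable.
No further non-terminal can be added: every production for the remaining non-terminals contains a terminal or a non-nullable non-terminal.
Nullable = { 'P' }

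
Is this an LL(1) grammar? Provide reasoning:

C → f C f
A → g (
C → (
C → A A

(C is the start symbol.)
Relevant sets:
  FIRST(A) = { 'g' }

For C:
  PREDICT(C → f C f) = { 'f' }
  PREDICT(C → '(') = { '(' }
  PREDICT(C → A A) = { 'g' }
A has a single production, so nothing to check there.

All predict sets are disjoint. The grammar IS LL(1).

Answer: Yes, the grammar is LL(1).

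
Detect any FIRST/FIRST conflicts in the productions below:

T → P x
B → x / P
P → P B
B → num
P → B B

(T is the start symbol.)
A FIRST/FIRST conflict occurs when two productions N → α and N → β for the same non-terminal have FIRST(α) ∩ FIRST(β) ≠ ∅ (with ε ∈ FIRST of a nullable right-hand side, so two nullable alternatives also conflict).

FIRST sets of the non-terminals at (or reachable through a nullable prefix from) the front of some alternative:
  FIRST(P) = { 'num', 'x' }
  FIRST(B) = { 'num', 'x' }

Productions for B:
  B → x / P: FIRST = { 'x' }
  B → num: FIRST = { 'num' }
Productions for P:
  P → P B: FIRST = { 'num', 'x' }
  P → B B: FIRST = { 'num', 'x' }
T has only one production, so no FIRST/FIRST conflict is possible there.

Conflict for P: P → P B and P → B B
  Overlap: { 'num', 'x' }

Answer: Yes. P → P B / P → B B on { 'num', 'x' }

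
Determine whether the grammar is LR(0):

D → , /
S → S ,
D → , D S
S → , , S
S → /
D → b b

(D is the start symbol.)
Augment with D' → D and build the canonical LR(0) collection (I0 = CLOSURE({[D' → . D]}), then GOTO on every symbol after a dot until no new states appear). It has 13 states:
  I0: { [D → . , /], [D → . , D S], [D → . b b], [D' → . D] }  — shift
  I1: { [D → , . /], [D → , . D S], [D → . , /], [D → . , D S], [D → . b b] }  — shift
  I2: { [D' → D .] }  — accept
  I3: { [D → b . b] }  — shift
  I4: { [D → b b .] }  — reduce
  I5: { [D → , / .] }  — reduce
  I6: { [D → , D . S], [S → . , , S], [S → . /], [S → . S ,] }  — shift
  I7: { [S → , . , S] }  — shift
  I8: { [S → / .] }  — reduce
  I9: { [D → , D S .], [S → S . ,] }  — shift, reduce
  I10: { [S → S , .] }  — reduce
  I11: { [S → , , . S], [S → . , , S], [S → . /], [S → . S ,] }  — shift
  I12: { [S → , , S .], [S → S . ,] }  — shift, reduce

Conflict in state I9:
  Shift-reduce conflict between [D → , D S .] and [S → S . ,]
So the grammar is NOT LR(0).

Answer: No. Shift-reduce conflict between [D → , D S .] and [S → S . ,]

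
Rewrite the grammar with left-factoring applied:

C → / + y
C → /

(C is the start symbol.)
Left-factoring transforms A → αβ₁ | αβ₂ into A → αA' and A' → β₁ | β₂
(α is the longest common prefix among the alternatives). Repeat until
no nonterminal has two alternatives with a common prefix.

Round 1: C has alternatives sharing prefix '/'. Introduce C': C → / C'
  Add: C' → + y
  Add: C' → ε

No remaining common prefixes — done.

Resulting grammar:
C → / C'
C' → + y
C' → ε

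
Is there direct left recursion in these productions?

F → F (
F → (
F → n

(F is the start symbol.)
Yes, F is left-recursive

Direct left recursion occurs when N → N α for some non-terminal N (the right-hand side begins with the left-hand side itself).

F → F (: LEFT RECURSIVE (starts with F)
F → (: starts with '('
F → n: starts with n

The grammar has direct left recursion on: F.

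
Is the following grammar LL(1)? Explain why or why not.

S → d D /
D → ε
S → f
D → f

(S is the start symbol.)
Yes, the grammar is LL(1).

A grammar is LL(1) if for each non-terminal N with multiple productions, the predict sets of those productions are pairwise disjoint, where PREDICT(N → α) = (FIRST(α) \ {ε}) ∪ (FOLLOW(N) if α ⇒* ε).

Relevant sets:
  FOLLOW(D) = { '/' }

For S:
  PREDICT(S → d D '/') = { 'd' }
  PREDICT(S → f) = { 'f' }
For D:
  PREDICT(D → ε) = { '/' }
  PREDICT(D → f) = { 'f' }

All predict sets are disjoint. The grammar IS LL(1).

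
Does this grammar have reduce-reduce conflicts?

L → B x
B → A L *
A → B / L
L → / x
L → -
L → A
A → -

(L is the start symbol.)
Yes — I1: [A → - .] vs [L → - .]

A reduce-reduce conflict occurs when an LR(0) state has two complete items [A → α .] and [B → β .] — both call for a reduction, and with no lookahead the parser cannot choose between them.

Augment with L' → L and build the canonical LR(0) collection (I0 = CLOSURE({[L' → . L]}), then GOTO on every symbol after a dot until no new states appear). It has 12 states:
  I0: { [A → . -], [A → . B / L], [B → . A L *], [L → . -], [L → . / x], [L → . A], [L → . B x], [L' → . L] }  — shift
  I1: { [A → - .], [L → - .] }  — 2 reduces
  I2: { [L → / . x] }  — shift
  I3: { [A → . -], [A → . B / L], [B → . A L *], [B → A . L *], [L → . -], [L → . / x], [L → . A], [L → . B x], [L → A .] }  — shift, reduce
  I4: { [A → B . / L], [L → B . x] }  — shift
  I5: { [L' → L .] }  — accept
  I6: { [A → . -], [A → . B / L], [A → B / . L], [B → . A L *], [L → . -], [L → . / x], [L → . A], [L → . B x] }  — shift
  I7: { [L → B x .] }  — reduce
  I8: { [A → B / L .] }  — reduce
  I9: { [B → A L . *] }  — shift
  I10: { [B → A L * .] }  — reduce
  I11: { [L → / x .] }  — reduce

I1 contains complete items [A → - .], [L → - .] — reduce-reduce conflict.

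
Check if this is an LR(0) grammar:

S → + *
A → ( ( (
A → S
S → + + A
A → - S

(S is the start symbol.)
Yes, the grammar is LR(0)

A grammar is LR(0) if no state in the canonical LR(0) collection has:
  - both a shift item (dot before a terminal) and a complete item (shift-reduce conflict), or
  - two or more complete items (reduce-reduce conflict; the accept item [S' → S .] counts as a complete item here).

Augment with S' → S and build the canonical LR(0) collection (I0 = CLOSURE({[S' → . S]}), then GOTO on every symbol after a dot until no new states appear). It has 12 states:
  I0: { [S → . + *], [S → . + + A], [S' → . S] }  — shift
  I1: { [S → + . *], [S → + . + A] }  — shift
  I2: { [S' → S .] }  — accept
  I3: { [S → + * .] }  — reduce
  I4: { [A → . ( ( (], [A → . - S], [A → . S], [S → + + . A], [S → . + *], [S → . + + A] }  — shift
  I5: { [A → ( . ( (] }  — shift
  I6: { [A → - . S], [S → . + *], [S → . + + A] }  — shift
  I7: { [S → + + A .] }  — reduce
  I8: { [A → S .] }  — reduce
  I9: { [A → - S .] }  — reduce
  I10: { [A → ( ( . (] }  — shift
  I11: { [A → ( ( ( .] }  — reduce

Every state is either a pure shift/goto state or contains exactly one complete item and nothing to shift — no conflicts. The grammar is LR(0).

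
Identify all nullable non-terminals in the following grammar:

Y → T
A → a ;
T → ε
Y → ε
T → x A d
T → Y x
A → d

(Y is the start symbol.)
{ 'T', 'Y' }

A non-terminal is nullable if it can derive ε (the empty string): either it has an ε-production, or it has a production whose right-hand side consists entirely of nullable non-terminals.

ε-productions: T → ε, Y → ε
So T, Y are immediately nullable.
No further non-terminal can be added: every production for the remaining non-terminals contains a terminal or a non-nullable non-terminal.
Nullable = { 'T', 'Y' }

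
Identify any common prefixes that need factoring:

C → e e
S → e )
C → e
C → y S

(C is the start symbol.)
Yes, C has productions with common prefix 'e'

Left-factoring is needed when two productions for the same non-terminal
share a common prefix on the right-hand side.

Productions for C:
  C → e e
  C → e
  C → y S

Found common prefix 'e' in productions for C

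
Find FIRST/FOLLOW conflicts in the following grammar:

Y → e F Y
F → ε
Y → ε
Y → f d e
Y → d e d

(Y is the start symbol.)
No FIRST/FOLLOW conflicts.

A FIRST/FOLLOW conflict occurs when a non-terminal N has a nullable alternative N → β (β ⇒* ε) and another alternative N → α with FIRST(α) ∩ FOLLOW(N) ≠ ∅: on such a lookahead the parser cannot decide between expanding α and letting N vanish via β.

Nullable non-terminals: F, Y.
F has a nullable alternative but only one production, so nothing to check.

Y: nullable alternative(s) Y → ε; FOLLOW(Y) = { $ }
  Y → e F Y: FIRST \ {ε} = { 'e' } — disjoint from FOLLOW(Y)
  Y → ε: FIRST \ {ε} = { } — this is the only nullable alternative, skip
  Y → f d e: FIRST \ {ε} = { 'f' } — disjoint from FOLLOW(Y)
  Y → d e d: FIRST \ {ε} = { 'd' } — disjoint from FOLLOW(Y)

No FIRST/FOLLOW conflicts found.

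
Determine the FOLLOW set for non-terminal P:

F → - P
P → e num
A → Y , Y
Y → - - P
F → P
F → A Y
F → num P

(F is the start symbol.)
{ $, ',', '-' }

To compute FOLLOW(P), find every occurrence of P on a right-hand side N → α P β: add FIRST(β) \ {ε}, and if β is empty or nullable also add FOLLOW(N). Iterate to a fixed point.

In F → - P: P is at the end, add FOLLOW(F)
In Y → - - P: P is at the end, add FOLLOW(Y)
In F → P: P is at the end, add FOLLOW(F)
In F → num P: P is at the end, add FOLLOW(F)

The FOLLOW sets referred to above (computed the same way, to a fixed point):
  FOLLOW(F) = { $ }
  FOLLOW(Y) = { $, ',', '-' }

Taking the union: FOLLOW(P) = { $, ',', '-' }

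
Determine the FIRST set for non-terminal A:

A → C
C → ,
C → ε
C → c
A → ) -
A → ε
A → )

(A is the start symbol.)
{ ')', ',', 'c', ε }

To compute FIRST(A), examine every production with A on the left-hand side, reading each right-hand side left to right until a non-nullable symbol is reached.

FIRST sets of the other non-terminals involved (by the same procedure, iterated to a fixed point):
  FIRST(C) = { ',', 'c', ε }

From A → C:
  - C is a non-terminal: add FIRST(C) \ {ε} = { ',', 'c' }
    C is nullable and nothing follows, so the whole right-hand side can vanish: ε ∈ FIRST(A)
From A → ) -:
  - ')' is a terminal: add ')' and stop
From A → ε:
  - ε-production, so ε ∈ FIRST(A)
From A → ):
  - ')' is a terminal: add ')' and stop

Collecting: FIRST(A) = { ')', ',', 'c', ε }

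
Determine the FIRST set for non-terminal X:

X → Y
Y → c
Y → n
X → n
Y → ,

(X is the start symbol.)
{ ',', 'c', 'n' }

FIRST sets of the other non-terminals involved (by the same procedure, iterated to a fixed point):
  FIRST(Y) = { ',', 'c', 'n' }

From X → Y:
  - Y is a non-terminal: add FIRST(Y) \ {ε} = { ',', 'c', 'n' }
    Y is not nullable, so stop
From X → n:
  - n is a terminal: add 'n' and stop

Collecting: FIRST(X) = { ',', 'c', 'n' }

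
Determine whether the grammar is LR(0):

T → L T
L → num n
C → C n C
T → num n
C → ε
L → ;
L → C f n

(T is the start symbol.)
No. Shift-reduce conflict between [C → .] and [L → . ;]

A grammar is LR(0) if no state in the canonical LR(0) collection has:
  - both a shift item (dot before a terminal) and a complete item (shift-reduce conflict), or
  - two or more complete items (reduce-reduce conflict; the accept item [T' → T .] counts as a complete item here).

Augment with T' → T and build the canonical LR(0) collection (I0 = CLOSURE({[T' → . T]}), then GOTO on every symbol after a dot until no new states appear). It has 12 states:
  I0: { [C → . C n C], [C → .], [L → . ;], [L → . C f n], [L → . num n], [T → . L T], [T → . num n], [T' → . T] }  — shift, reduce
  I1: { [L → ; .] }  — reduce
  I2: { [C → C . n C], [L → C . f n] }  — shift
  I3: { [C → . C n C], [C → .], [L → . ;], [L → . C f n], [L → . num n], [T → . L T], [T → . num n], [T → L . T] }  — shift, reduce
  I4: { [T' → T .] }  — accept
  I5: { [L → num . n], [T → num . n] }  — shift
  I6: { [L → num n .], [T → num n .] }  — 2 reduces
  I7: { [T → L T .] }  — reduce
  I8: { [L → C f . n] }  — shift
  I9: { [C → . C n C], [C → .], [C → C n . C] }  — reduce
  I10: { [C → C . n C], [C → C n C .] }  — shift, reduce
  I11: { [L → C f n .] }  — reduce

Conflict in state I0:
  Shift-reduce conflict between [C → .] and [L → . ;]
So the grammar is NOT LR(0).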